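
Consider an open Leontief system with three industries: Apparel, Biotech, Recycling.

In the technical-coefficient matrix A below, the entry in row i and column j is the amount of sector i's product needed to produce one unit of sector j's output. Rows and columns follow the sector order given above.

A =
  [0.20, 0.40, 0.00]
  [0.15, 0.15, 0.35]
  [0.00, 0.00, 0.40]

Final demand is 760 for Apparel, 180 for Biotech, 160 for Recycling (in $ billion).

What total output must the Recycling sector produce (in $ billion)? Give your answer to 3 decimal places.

I − A =
  [   0.80    -0.40     0.00]
  [  -0.15     0.85    -0.35]
  [   0.00     0.00     0.60]
Cofactors of I−A, C_ij = (−1)^(i+j)·(minor ij) (rows/columns in the sector order above):
  C_11 = (0.85)(0.60) − (-0.35)(0.00) = 0.5100
  C_12 = −[(-0.15)(0.60) − (-0.35)(0.00)] = 0.0900
  C_13 = (-0.15)(0.00) − (0.85)(0.00) = 0.0000
  C_21 = −[(-0.40)(0.60) − (0.00)(0.00)] = 0.2400
  C_22 = (0.80)(0.60) − (0.00)(0.00) = 0.4800
  C_23 = −[(0.80)(0.00) − (-0.40)(0.00)] = 0.0000
  C_31 = (-0.40)(-0.35) − (0.00)(0.85) = 0.1400
  C_32 = −[(0.80)(-0.35) − (0.00)(-0.15)] = 0.2800
  C_33 = (0.80)(0.85) − (-0.40)(-0.15) = 0.6200
det(I−A) = Σ_j (I−A)_1j·C_1j = (0.80)(0.5100) + (-0.40)(0.0900) + (0.00)(0.0000) = 0.3720
adj(I−A) = Cᵀ =
  [ 0.5100   0.2400   0.1400]
  [ 0.0900   0.4800   0.2800]
  [ 0.0000   0.0000   0.6200]
(I − A)⁻¹ = adj(I−A) / det(I−A) ≈
  [   1.3710     0.6452     0.3763]
  [   0.2419     1.2903     0.7527]
  [   0.0000     0.0000     1.6667]
x = (I − A)⁻¹ d = adj(I−A)·d / det(I−A), with det(I−A) = 0.3720:
  x_A = (0.5100·760 + 0.2400·180 + 0.1400·160) / 0.3720 = 453.20 / 0.3720 ≈ 1218.280
  x_B = (0.0900·760 + 0.4800·180 + 0.2800·160) / 0.3720 = 199.60 / 0.3720 ≈ 536.559
  x_R = (0.0000·760 + 0.0000·180 + 0.6200·160) / 0.3720 = 99.20 / 0.3720 ≈ 266.667

x_R = 266.667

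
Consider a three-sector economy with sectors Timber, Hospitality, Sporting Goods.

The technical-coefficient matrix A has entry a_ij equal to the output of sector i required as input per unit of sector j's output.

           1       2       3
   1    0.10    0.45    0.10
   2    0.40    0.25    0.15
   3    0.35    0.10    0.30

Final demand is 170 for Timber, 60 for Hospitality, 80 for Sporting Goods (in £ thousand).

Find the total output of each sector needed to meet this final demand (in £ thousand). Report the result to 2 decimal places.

I − A =
  [   0.90    -0.45    -0.10]
  [  -0.40     0.75    -0.15]
  [  -0.35    -0.10     0.70]
Cofactors of I−A, C_ij = (−1)^(i+j)·(minor ij) (rows/columns in the sector order above):
  C_11 = (0.75)(0.70) − (-0.15)(-0.10) = 0.5100
  C_12 = −[(-0.40)(0.70) − (-0.15)(-0.35)] = 0.3325
  C_13 = (-0.40)(-0.10) − (0.75)(-0.35) = 0.3025
  C_21 = −[(-0.45)(0.70) − (-0.10)(-0.10)] = 0.3250
  C_22 = (0.90)(0.70) − (-0.10)(-0.35) = 0.5950
  C_23 = −[(0.90)(-0.10) − (-0.45)(-0.35)] = 0.2475
  C_31 = (-0.45)(-0.15) − (-0.10)(0.75) = 0.1425
  C_32 = −[(0.90)(-0.15) − (-0.10)(-0.40)] = 0.1750
  C_33 = (0.90)(0.75) − (-0.45)(-0.40) = 0.4950
det(I−A) = Σ_j (I−A)_1j·C_1j = (0.90)(0.5100) + (-0.45)(0.3325) + (-0.10)(0.3025) = 0.279125
adj(I−A) = Cᵀ =
  [ 0.5100   0.3250   0.1425]
  [ 0.3325   0.5950   0.1750]
  [ 0.3025   0.2475   0.4950]
(I − A)⁻¹ = adj(I−A) / det(I−A) ≈
  [   1.8271     1.1644     0.5105]
  [   1.1912     2.1317     0.6270]
  [   1.0837     0.8867     1.7734]
x = (I − A)⁻¹ d = adj(I−A)·d / det(I−A), with det(I−A) = 0.279125:
  x_1 = (0.5100·170 + 0.3250·60 + 0.1425·80) / 0.279125 = 117.60 / 0.279125 ≈ 421.32
  x_2 = (0.3325·170 + 0.5950·60 + 0.1750·80) / 0.279125 = 106.225 / 0.279125 ≈ 380.56
  x_3 = (0.3025·170 + 0.2475·60 + 0.4950·80) / 0.279125 = 105.875 / 0.279125 ≈ 379.31

x_1 = 421.32, x_2 = 380.56, x_3 = 379.31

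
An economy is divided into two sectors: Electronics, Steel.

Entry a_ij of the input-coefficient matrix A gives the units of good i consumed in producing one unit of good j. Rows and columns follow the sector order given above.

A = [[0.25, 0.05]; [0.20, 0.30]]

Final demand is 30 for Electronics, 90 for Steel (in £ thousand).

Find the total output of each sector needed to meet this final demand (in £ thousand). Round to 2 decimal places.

x_1 = 49.51, x_2 = 142.72

I − A =
  [   0.75    -0.05]
  [  -0.20     0.70]
det(I−A) = (0.75)(0.70) − (-0.05)(-0.20) = 0.5150
adj(I−A) = [[0.70, 0.05], [0.20, 0.75]]
(I − A)⁻¹ = adj(I−A) / det(I−A) ≈
  [   1.3592     0.0971]
  [   0.3883     1.4563]
x = (I − A)⁻¹ d = adj(I−A)·d / det(I−A), with det(I−A) = 0.5150:
  x_1 = (0.70·30 + 0.05·90) / 0.5150 = 25.50 / 0.5150 ≈ 49.51
  x_2 = (0.20·30 + 0.75·90) / 0.5150 = 73.50 / 0.5150 ≈ 142.72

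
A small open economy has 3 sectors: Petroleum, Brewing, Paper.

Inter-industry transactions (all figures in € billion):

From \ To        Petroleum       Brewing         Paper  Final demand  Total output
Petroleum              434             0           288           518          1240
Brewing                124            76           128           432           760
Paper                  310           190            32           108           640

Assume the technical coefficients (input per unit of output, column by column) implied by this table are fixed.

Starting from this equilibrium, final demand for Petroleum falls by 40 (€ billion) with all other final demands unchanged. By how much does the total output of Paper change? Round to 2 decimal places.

Δx_3 = -24.35

Technical coefficients a_ij = z_ij / X_j:
  a_11 = 434/1240 = 0.35, a_21 = 124/1240 = 0.10, a_31 = 310/1240 = 0.25
  a_12 = 0/760 = 0.00, a_22 = 76/760 = 0.10, a_32 = 190/760 = 0.25
  a_13 = 288/640 = 0.45, a_23 = 128/640 = 0.20, a_33 = 32/640 = 0.05
I − A =
  [   0.65     0.00    -0.45]
  [  -0.10     0.90    -0.20]
  [  -0.25    -0.25     0.95]
Cofactors of I−A, C_ij = (−1)^(i+j)·(minor ij) (rows/columns in the sector order above):
  C_11 = (0.90)(0.95) − (-0.20)(-0.25) = 0.8050
  C_12 = −[(-0.10)(0.95) − (-0.20)(-0.25)] = 0.1450
  C_13 = (-0.10)(-0.25) − (0.90)(-0.25) = 0.2500
  C_21 = −[(0.00)(0.95) − (-0.45)(-0.25)] = 0.1125
  C_22 = (0.65)(0.95) − (-0.45)(-0.25) = 0.5050
  C_23 = −[(0.65)(-0.25) − (0.00)(-0.25)] = 0.1625
  C_31 = (0.00)(-0.20) − (-0.45)(0.90) = 0.4050
  C_32 = −[(0.65)(-0.20) − (-0.45)(-0.10)] = 0.1750
  C_33 = (0.65)(0.90) − (0.00)(-0.10) = 0.5850
det(I−A) = Σ_j (I−A)_1j·C_1j = (0.65)(0.8050) + (0.00)(0.1450) + (-0.45)(0.2500) = 0.41075
adj(I−A) = Cᵀ =
  [ 0.8050   0.1125   0.4050]
  [ 0.1450   0.5050   0.1750]
  [ 0.2500   0.1625   0.5850]
(I − A)⁻¹ = adj(I−A) / det(I−A) ≈
  [   1.9598     0.2739     0.9860]
  [   0.3530     1.2295     0.4260]
  [   0.6086     0.3956     1.4242]
Δx = (I − A)⁻¹ Δd with Δd having -40 in the Petroleum component and 0 elsewhere.
So Δx_3 = L_31 · (-40), where L_31 = adj(I−A)_31 / det(I−A) = 0.2500 / 0.41075.
Δx_3 = 0.2500 × (-40) / 0.41075 = -10.00 / 0.41075 ≈ -24.35.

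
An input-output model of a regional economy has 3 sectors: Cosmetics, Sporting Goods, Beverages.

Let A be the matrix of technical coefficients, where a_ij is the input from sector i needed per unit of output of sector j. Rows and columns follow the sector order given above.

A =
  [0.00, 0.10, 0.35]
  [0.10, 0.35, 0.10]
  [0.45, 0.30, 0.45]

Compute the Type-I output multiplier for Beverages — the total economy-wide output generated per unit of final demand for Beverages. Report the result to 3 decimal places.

I − A =
  [   1.00    -0.10    -0.35]
  [  -0.10     0.65    -0.10]
  [  -0.45    -0.30     0.55]
Cofactors of I−A, C_ij = (−1)^(i+j)·(minor ij) (rows/columns in the sector order above):
  C_11 = (0.65)(0.55) − (-0.10)(-0.30) = 0.3275
  C_12 = −[(-0.10)(0.55) − (-0.10)(-0.45)] = 0.1000
  C_13 = (-0.10)(-0.30) − (0.65)(-0.45) = 0.3225
  C_21 = −[(-0.10)(0.55) − (-0.35)(-0.30)] = 0.1600
  C_22 = (1.00)(0.55) − (-0.35)(-0.45) = 0.3925
  C_23 = −[(1.00)(-0.30) − (-0.10)(-0.45)] = 0.3450
  C_31 = (-0.10)(-0.10) − (-0.35)(0.65) = 0.2375
  C_32 = −[(1.00)(-0.10) − (-0.35)(-0.10)] = 0.1350
  C_33 = (1.00)(0.65) − (-0.10)(-0.10) = 0.6400
det(I−A) = Σ_j (I−A)_1j·C_1j = (1.00)(0.3275) + (-0.10)(0.1000) + (-0.35)(0.3225) = 0.204625
adj(I−A) = Cᵀ =
  [ 0.3275   0.1600   0.2375]
  [ 0.1000   0.3925   0.1350]
  [ 0.3225   0.3450   0.6400]
(I − A)⁻¹ = adj(I−A) / det(I−A) ≈
  [   1.6005     0.7819     1.1607]
  [   0.4887     1.9181     0.6597]
  [   1.5761     1.6860     3.1277]
The output multiplier for sector j is the column-j sum of the Leontief inverse (I − A)⁻¹ = adj(I−A) / det(I−A).
Column 3 of adj(I−A): (0.2375, 0.1350, 0.6400); det(I−A) = 0.204625.
m_3 = (0.2375 + 0.1350 + 0.6400) / 0.204625 = 1.0125 / 0.204625 ≈ 4.948.

m_3 = 4.948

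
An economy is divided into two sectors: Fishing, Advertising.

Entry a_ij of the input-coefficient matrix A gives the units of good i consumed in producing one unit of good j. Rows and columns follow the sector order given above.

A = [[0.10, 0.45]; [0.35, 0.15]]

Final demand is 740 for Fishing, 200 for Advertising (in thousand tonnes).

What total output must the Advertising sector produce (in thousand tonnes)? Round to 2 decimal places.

I − A =
  [   0.90    -0.45]
  [  -0.35     0.85]
det(I−A) = (0.90)(0.85) − (-0.45)(-0.35) = 0.6075
adj(I−A) = [[0.85, 0.45], [0.35, 0.90]]
(I − A)⁻¹ = adj(I−A) / det(I−A) ≈
  [   1.3992     0.7407]
  [   0.5761     1.4815]
x = (I − A)⁻¹ d = adj(I−A)·d / det(I−A), with det(I−A) = 0.6075:
  x_F = (0.85·740 + 0.45·200) / 0.6075 = 719.00 / 0.6075 ≈ 1183.54
  x_A = (0.35·740 + 0.90·200) / 0.6075 = 439.00 / 0.6075 ≈ 722.63

x_A = 722.63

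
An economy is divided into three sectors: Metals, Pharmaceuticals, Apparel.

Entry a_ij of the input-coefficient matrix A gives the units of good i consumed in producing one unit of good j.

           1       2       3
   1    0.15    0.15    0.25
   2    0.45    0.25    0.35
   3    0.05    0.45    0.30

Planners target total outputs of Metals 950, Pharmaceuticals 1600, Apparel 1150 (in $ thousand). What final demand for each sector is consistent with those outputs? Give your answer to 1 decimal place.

d_1 = 280.0, d_2 = 370.0, d_3 = 37.5

I − A =
  [   0.85    -0.15    -0.25]
  [  -0.45     0.75    -0.35]
  [  -0.05    -0.45     0.70]
d = (I − A) x:
  d_1 = (+0.85)·950 + (-0.15)·1600 + (-0.25)·1150 = 280.0
  d_2 = (-0.45)·950 + (+0.75)·1600 + (-0.35)·1150 = 370.0
  d_3 = (-0.05)·950 + (-0.45)·1600 + (+0.70)·1150 = 37.5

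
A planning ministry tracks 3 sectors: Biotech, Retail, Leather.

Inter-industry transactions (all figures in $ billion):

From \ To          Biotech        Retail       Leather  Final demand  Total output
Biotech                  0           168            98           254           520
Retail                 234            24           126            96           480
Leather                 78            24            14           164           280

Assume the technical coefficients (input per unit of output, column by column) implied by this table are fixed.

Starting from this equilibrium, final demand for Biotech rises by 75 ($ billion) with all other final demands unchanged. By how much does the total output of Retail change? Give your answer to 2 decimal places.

Δx_R = 57.20

Technical coefficients a_ij = z_ij / X_j:
  a_BB = 0/520 = 0.00, a_RB = 234/520 = 0.45, a_LB = 78/520 = 0.15
  a_BR = 168/480 = 0.35, a_RR = 24/480 = 0.05, a_LR = 24/480 = 0.05
  a_BL = 98/280 = 0.35, a_RL = 126/280 = 0.45, a_LL = 14/280 = 0.05
I − A =
  [   1.00    -0.35    -0.35]
  [  -0.45     0.95    -0.45]
  [  -0.15    -0.05     0.95]
Cofactors of I−A, C_ij = (−1)^(i+j)·(minor ij) (rows/columns in the sector order above):
  C_11 = (0.95)(0.95) − (-0.45)(-0.05) = 0.8800
  C_12 = −[(-0.45)(0.95) − (-0.45)(-0.15)] = 0.4950
  C_13 = (-0.45)(-0.05) − (0.95)(-0.15) = 0.1650
  C_21 = −[(-0.35)(0.95) − (-0.35)(-0.05)] = 0.3500
  C_22 = (1.00)(0.95) − (-0.35)(-0.15) = 0.8975
  C_23 = −[(1.00)(-0.05) − (-0.35)(-0.15)] = 0.1025
  C_31 = (-0.35)(-0.45) − (-0.35)(0.95) = 0.4900
  C_32 = −[(1.00)(-0.45) − (-0.35)(-0.45)] = 0.6075
  C_33 = (1.00)(0.95) − (-0.35)(-0.45) = 0.7925
det(I−A) = Σ_j (I−A)_1j·C_1j = (1.00)(0.8800) + (-0.35)(0.4950) + (-0.35)(0.1650) = 0.6490
adj(I−A) = Cᵀ =
  [ 0.8800   0.3500   0.4900]
  [ 0.4950   0.8975   0.6075]
  [ 0.1650   0.1025   0.7925]
(I − A)⁻¹ = adj(I−A) / det(I−A) ≈
  [   1.3559     0.5393     0.7550]
  [   0.7627     1.3829     0.9361]
  [   0.2542     0.1579     1.2211]
Δx = (I − A)⁻¹ Δd with Δd having +75 in the Biotech component and 0 elsewhere.
So Δx_R = L_RB · (+75), where L_RB = adj(I−A)_RB / det(I−A) = 0.4950 / 0.6490.
Δx_R = 0.4950 × (+75) / 0.6490 = 37.125 / 0.6490 ≈ 57.20.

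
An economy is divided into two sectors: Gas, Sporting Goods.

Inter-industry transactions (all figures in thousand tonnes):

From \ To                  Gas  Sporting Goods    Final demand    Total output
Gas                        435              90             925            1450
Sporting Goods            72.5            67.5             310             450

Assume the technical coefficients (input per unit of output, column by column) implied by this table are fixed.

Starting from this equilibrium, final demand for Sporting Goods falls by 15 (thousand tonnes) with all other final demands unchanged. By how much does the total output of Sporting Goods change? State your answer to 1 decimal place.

Δx_S = -17.9

Technical coefficients a_ij = z_ij / X_j:
  a_GG = 435/1450 = 0.30, a_SG = 72.5/1450 = 0.05
  a_GS = 90/450 = 0.20, a_SS = 67.5/450 = 0.15
I − A =
  [   0.70    -0.20]
  [  -0.05     0.85]
det(I−A) = (0.70)(0.85) − (-0.20)(-0.05) = 0.5850
adj(I−A) = [[0.85, 0.20], [0.05, 0.70]]
(I − A)⁻¹ = adj(I−A) / det(I−A) ≈
  [   1.4530     0.3419]
  [   0.0855     1.1966]
Δx = (I − A)⁻¹ Δd with Δd having -15 in the Sporting Goods component and 0 elsewhere.
So Δx_S = L_SS · (-15), where L_SS = adj(I−A)_SS / det(I−A) = 0.70 / 0.5850.
Δx_S = 0.70 × (-15) / 0.5850 = -10.50 / 0.5850 ≈ -17.9.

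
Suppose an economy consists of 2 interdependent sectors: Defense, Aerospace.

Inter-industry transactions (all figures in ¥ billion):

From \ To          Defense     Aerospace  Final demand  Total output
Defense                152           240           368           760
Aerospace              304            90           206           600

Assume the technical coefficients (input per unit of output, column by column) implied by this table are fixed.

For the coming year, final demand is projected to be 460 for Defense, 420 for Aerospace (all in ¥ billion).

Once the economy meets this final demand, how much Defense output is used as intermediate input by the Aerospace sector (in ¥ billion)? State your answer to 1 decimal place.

Technical coefficients a_ij = z_ij / X_j:
  a_DD = 152/760 = 0.20, a_AD = 304/760 = 0.40
  a_DA = 240/600 = 0.40, a_AA = 90/600 = 0.15
I − A =
  [   0.80    -0.40]
  [  -0.40     0.85]
det(I−A) = (0.80)(0.85) − (-0.40)(-0.40) = 0.5200
adj(I−A) = [[0.85, 0.40], [0.40, 0.80]]
(I − A)⁻¹ = adj(I−A) / det(I−A) ≈
  [   1.6346     0.7692]
  [   0.7692     1.5385]
First solve x = (I − A)⁻¹ d = adj(I−A)·d / det(I−A); in particular x_A = (0.40·460 + 0.80·420) / 0.5200 = 520.00 / 0.5200 = 1000.000.
Intermediate flow from D to A: z_DA = a_DA · x_A = 0.40 × 520.00 / 0.5200 = 208.00 / 0.5200 = 400.0.

z_DA = 400.0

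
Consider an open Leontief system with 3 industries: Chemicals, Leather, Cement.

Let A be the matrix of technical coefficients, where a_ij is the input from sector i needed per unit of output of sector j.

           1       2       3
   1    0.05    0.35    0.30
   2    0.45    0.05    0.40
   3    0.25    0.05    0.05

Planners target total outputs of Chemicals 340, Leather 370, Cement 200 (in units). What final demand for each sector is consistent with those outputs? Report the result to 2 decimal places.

d_1 = 133.50, d_2 = 118.50, d_3 = 86.50

I − A =
  [   0.95    -0.35    -0.30]
  [  -0.45     0.95    -0.40]
  [  -0.25    -0.05     0.95]
d = (I − A) x:
  d_1 = (+0.95)·340 + (-0.35)·370 + (-0.30)·200 = 133.50
  d_2 = (-0.45)·340 + (+0.95)·370 + (-0.40)·200 = 118.50
  d_3 = (-0.25)·340 + (-0.05)·370 + (+0.95)·200 = 86.50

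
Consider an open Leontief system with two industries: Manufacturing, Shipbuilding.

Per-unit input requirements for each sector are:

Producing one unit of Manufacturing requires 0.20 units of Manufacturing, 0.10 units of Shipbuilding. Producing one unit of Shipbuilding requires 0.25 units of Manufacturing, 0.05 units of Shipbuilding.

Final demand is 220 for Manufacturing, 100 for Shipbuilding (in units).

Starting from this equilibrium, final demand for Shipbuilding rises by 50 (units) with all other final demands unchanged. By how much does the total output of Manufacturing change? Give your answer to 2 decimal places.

I − A =
  [   0.80    -0.25]
  [  -0.10     0.95]
det(I−A) = (0.80)(0.95) − (-0.25)(-0.10) = 0.7350
adj(I−A) = [[0.95, 0.25], [0.10, 0.80]]
(I − A)⁻¹ = adj(I−A) / det(I−A) ≈
  [   1.2925     0.3401]
  [   0.1361     1.0884]
Δx = (I − A)⁻¹ Δd with Δd having +50 in the Shipbuilding component and 0 elsewhere.
So Δx_1 = L_12 · (+50), where L_12 = adj(I−A)_12 / det(I−A) = 0.25 / 0.7350.
Δx_1 = 0.25 × (+50) / 0.7350 = 12.50 / 0.7350 ≈ 17.01.

Δx_1 = 17.01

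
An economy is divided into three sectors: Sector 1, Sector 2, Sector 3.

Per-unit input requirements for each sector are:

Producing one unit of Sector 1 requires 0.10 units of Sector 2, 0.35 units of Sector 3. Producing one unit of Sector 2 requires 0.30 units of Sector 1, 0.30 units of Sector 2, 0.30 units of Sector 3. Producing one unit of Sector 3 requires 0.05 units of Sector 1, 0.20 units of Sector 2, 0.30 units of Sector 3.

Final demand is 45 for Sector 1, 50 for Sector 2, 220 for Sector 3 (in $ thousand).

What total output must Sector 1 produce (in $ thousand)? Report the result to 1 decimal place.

I − A =
  [   1.00    -0.30    -0.05]
  [  -0.10     0.70    -0.20]
  [  -0.35    -0.30     0.70]
Cofactors of I−A, C_ij = (−1)^(i+j)·(minor ij) (rows/columns in the sector order above):
  C_11 = (0.70)(0.70) − (-0.20)(-0.30) = 0.4300
  C_12 = −[(-0.10)(0.70) − (-0.20)(-0.35)] = 0.1400
  C_13 = (-0.10)(-0.30) − (0.70)(-0.35) = 0.2750
  C_21 = −[(-0.30)(0.70) − (-0.05)(-0.30)] = 0.2250
  C_22 = (1.00)(0.70) − (-0.05)(-0.35) = 0.6825
  C_23 = −[(1.00)(-0.30) − (-0.30)(-0.35)] = 0.4050
  C_31 = (-0.30)(-0.20) − (-0.05)(0.70) = 0.0950
  C_32 = −[(1.00)(-0.20) − (-0.05)(-0.10)] = 0.2050
  C_33 = (1.00)(0.70) − (-0.30)(-0.10) = 0.6700
det(I−A) = Σ_j (I−A)_1j·C_1j = (1.00)(0.4300) + (-0.30)(0.1400) + (-0.05)(0.2750) = 0.37425
adj(I−A) = Cᵀ =
  [ 0.4300   0.2250   0.0950]
  [ 0.1400   0.6825   0.2050]
  [ 0.2750   0.4050   0.6700]
(I − A)⁻¹ = adj(I−A) / det(I−A) ≈
  [   1.1490     0.6012     0.2538]
  [   0.3741     1.8236     0.5478]
  [   0.7348     1.0822     1.7902]
x = (I − A)⁻¹ d = adj(I−A)·d / det(I−A), with det(I−A) = 0.37425:
  x_1 = (0.4300·45 + 0.2250·50 + 0.0950·220) / 0.37425 = 51.50 / 0.37425 ≈ 137.6
  x_2 = (0.1400·45 + 0.6825·50 + 0.2050·220) / 0.37425 = 85.525 / 0.37425 ≈ 228.5
  x_3 = (0.2750·45 + 0.4050·50 + 0.6700·220) / 0.37425 = 180.025 / 0.37425 ≈ 481.0

x_1 = 137.6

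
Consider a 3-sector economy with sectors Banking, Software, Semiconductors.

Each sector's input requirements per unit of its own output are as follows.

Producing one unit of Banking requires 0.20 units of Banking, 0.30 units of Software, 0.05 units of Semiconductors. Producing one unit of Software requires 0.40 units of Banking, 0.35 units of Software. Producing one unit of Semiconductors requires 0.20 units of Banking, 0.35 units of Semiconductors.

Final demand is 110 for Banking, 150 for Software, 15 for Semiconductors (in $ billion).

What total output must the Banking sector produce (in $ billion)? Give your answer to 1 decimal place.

x_1 = 344.9

I − A =
  [   0.80    -0.40    -0.20]
  [  -0.30     0.65     0.00]
  [  -0.05     0.00     0.65]
Cofactors of I−A, C_ij = (−1)^(i+j)·(minor ij) (rows/columns in the sector order above):
  C_11 = (0.65)(0.65) − (0.00)(0.00) = 0.4225
  C_12 = −[(-0.30)(0.65) − (0.00)(-0.05)] = 0.1950
  C_13 = (-0.30)(0.00) − (0.65)(-0.05) = 0.0325
  C_21 = −[(-0.40)(0.65) − (-0.20)(0.00)] = 0.2600
  C_22 = (0.80)(0.65) − (-0.20)(-0.05) = 0.5100
  C_23 = −[(0.80)(0.00) − (-0.40)(-0.05)] = 0.0200
  C_31 = (-0.40)(0.00) − (-0.20)(0.65) = 0.1300
  C_32 = −[(0.80)(0.00) − (-0.20)(-0.30)] = 0.0600
  C_33 = (0.80)(0.65) − (-0.40)(-0.30) = 0.4000
det(I−A) = Σ_j (I−A)_1j·C_1j = (0.80)(0.4225) + (-0.40)(0.1950) + (-0.20)(0.0325) = 0.2535
adj(I−A) = Cᵀ =
  [ 0.4225   0.2600   0.1300]
  [ 0.1950   0.5100   0.0600]
  [ 0.0325   0.0200   0.4000]
(I − A)⁻¹ = adj(I−A) / det(I−A) ≈
  [   1.6667     1.0256     0.5128]
  [   0.7692     2.0118     0.2367]
  [   0.1282     0.0789     1.5779]
x = (I − A)⁻¹ d = adj(I−A)·d / det(I−A), with det(I−A) = 0.2535:
  x_1 = (0.4225·110 + 0.2600·150 + 0.1300·15) / 0.2535 = 87.425 / 0.2535 ≈ 344.9
  x_2 = (0.1950·110 + 0.5100·150 + 0.0600·15) / 0.2535 = 98.85 / 0.2535 ≈ 389.9
  x_3 = (0.0325·110 + 0.0200·150 + 0.4000·15) / 0.2535 = 12.575 / 0.2535 ≈ 49.6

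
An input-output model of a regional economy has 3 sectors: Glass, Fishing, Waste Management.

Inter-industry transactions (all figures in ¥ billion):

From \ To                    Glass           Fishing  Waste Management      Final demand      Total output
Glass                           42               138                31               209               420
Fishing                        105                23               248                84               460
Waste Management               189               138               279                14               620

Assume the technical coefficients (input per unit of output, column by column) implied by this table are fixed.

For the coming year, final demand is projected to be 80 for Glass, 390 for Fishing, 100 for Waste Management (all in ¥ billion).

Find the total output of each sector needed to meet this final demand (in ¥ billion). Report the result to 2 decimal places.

Technical coefficients a_ij = z_ij / X_j:
  a_GG = 42/420 = 0.10, a_FG = 105/420 = 0.25, a_WG = 189/420 = 0.45
  a_GF = 138/460 = 0.30, a_FF = 23/460 = 0.05, a_WF = 138/460 = 0.30
  a_GW = 31/620 = 0.05, a_FW = 248/620 = 0.40, a_WW = 279/620 = 0.45
I − A =
  [   0.90    -0.30    -0.05]
  [  -0.25     0.95    -0.40]
  [  -0.45    -0.30     0.55]
Cofactors of I−A, C_ij = (−1)^(i+j)·(minor ij) (rows/columns in the sector order above):
  C_11 = (0.95)(0.55) − (-0.40)(-0.30) = 0.4025
  C_12 = −[(-0.25)(0.55) − (-0.40)(-0.45)] = 0.3175
  C_13 = (-0.25)(-0.30) − (0.95)(-0.45) = 0.5025
  C_21 = −[(-0.30)(0.55) − (-0.05)(-0.30)] = 0.1800
  C_22 = (0.90)(0.55) − (-0.05)(-0.45) = 0.4725
  C_23 = −[(0.90)(-0.30) − (-0.30)(-0.45)] = 0.4050
  C_31 = (-0.30)(-0.40) − (-0.05)(0.95) = 0.1675
  C_32 = −[(0.90)(-0.40) − (-0.05)(-0.25)] = 0.3725
  C_33 = (0.90)(0.95) − (-0.30)(-0.25) = 0.7800
det(I−A) = Σ_j (I−A)_1j·C_1j = (0.90)(0.4025) + (-0.30)(0.3175) + (-0.05)(0.5025) = 0.241875
adj(I−A) = Cᵀ =
  [ 0.4025   0.1800   0.1675]
  [ 0.3175   0.4725   0.3725]
  [ 0.5025   0.4050   0.7800]
(I − A)⁻¹ = adj(I−A) / det(I−A) ≈
  [   1.6641     0.7442     0.6925]
  [   1.3127     1.9535     1.5401]
  [   2.0775     1.6744     3.2248]
x = (I − A)⁻¹ d = adj(I−A)·d / det(I−A), with det(I−A) = 0.241875:
  x_G = (0.4025·80 + 0.1800·390 + 0.1675·100) / 0.241875 = 119.15 / 0.241875 ≈ 492.61
  x_F = (0.3175·80 + 0.4725·390 + 0.3725·100) / 0.241875 = 246.925 / 0.241875 ≈ 1020.88
  x_W = (0.5025·80 + 0.4050·390 + 0.7800·100) / 0.241875 = 276.15 / 0.241875 ≈ 1141.71

x_G = 492.61, x_F = 1020.88, x_W = 1141.71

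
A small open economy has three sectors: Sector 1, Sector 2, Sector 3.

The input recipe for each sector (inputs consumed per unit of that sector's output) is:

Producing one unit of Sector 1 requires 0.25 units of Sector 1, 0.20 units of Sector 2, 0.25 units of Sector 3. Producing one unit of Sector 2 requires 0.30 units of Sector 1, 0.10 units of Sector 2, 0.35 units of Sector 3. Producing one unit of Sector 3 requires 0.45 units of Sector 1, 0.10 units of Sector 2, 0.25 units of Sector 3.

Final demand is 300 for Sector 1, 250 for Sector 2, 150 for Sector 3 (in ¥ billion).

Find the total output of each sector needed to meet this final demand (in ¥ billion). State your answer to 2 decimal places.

x_1 = 1197.20, x_2 = 643.77, x_3 = 899.49

I − A =
  [   0.75    -0.30    -0.45]
  [  -0.20     0.90    -0.10]
  [  -0.25    -0.35     0.75]
Cofactors of I−A, C_ij = (−1)^(i+j)·(minor ij) (rows/columns in the sector order above):
  C_11 = (0.90)(0.75) − (-0.10)(-0.35) = 0.6400
  C_12 = −[(-0.20)(0.75) − (-0.10)(-0.25)] = 0.1750
  C_13 = (-0.20)(-0.35) − (0.90)(-0.25) = 0.2950
  C_21 = −[(-0.30)(0.75) − (-0.45)(-0.35)] = 0.3825
  C_22 = (0.75)(0.75) − (-0.45)(-0.25) = 0.4500
  C_23 = −[(0.75)(-0.35) − (-0.30)(-0.25)] = 0.3375
  C_31 = (-0.30)(-0.10) − (-0.45)(0.90) = 0.4350
  C_32 = −[(0.75)(-0.10) − (-0.45)(-0.20)] = 0.1650
  C_33 = (0.75)(0.90) − (-0.30)(-0.20) = 0.6150
det(I−A) = Σ_j (I−A)_1j·C_1j = (0.75)(0.6400) + (-0.30)(0.1750) + (-0.45)(0.2950) = 0.29475
adj(I−A) = Cᵀ =
  [ 0.6400   0.3825   0.4350]
  [ 0.1750   0.4500   0.1650]
  [ 0.2950   0.3375   0.6150]
(I − A)⁻¹ = adj(I−A) / det(I−A) ≈
  [   2.1713     1.2977     1.4758]
  [   0.5937     1.5267     0.5598]
  [   1.0008     1.1450     2.0865]
x = (I − A)⁻¹ d = adj(I−A)·d / det(I−A), with det(I−A) = 0.29475:
  x_1 = (0.6400·300 + 0.3825·250 + 0.4350·150) / 0.29475 = 352.875 / 0.29475 ≈ 1197.20
  x_2 = (0.1750·300 + 0.4500·250 + 0.1650·150) / 0.29475 = 189.75 / 0.29475 ≈ 643.77
  x_3 = (0.2950·300 + 0.3375·250 + 0.6150·150) / 0.29475 = 265.125 / 0.29475 ≈ 899.49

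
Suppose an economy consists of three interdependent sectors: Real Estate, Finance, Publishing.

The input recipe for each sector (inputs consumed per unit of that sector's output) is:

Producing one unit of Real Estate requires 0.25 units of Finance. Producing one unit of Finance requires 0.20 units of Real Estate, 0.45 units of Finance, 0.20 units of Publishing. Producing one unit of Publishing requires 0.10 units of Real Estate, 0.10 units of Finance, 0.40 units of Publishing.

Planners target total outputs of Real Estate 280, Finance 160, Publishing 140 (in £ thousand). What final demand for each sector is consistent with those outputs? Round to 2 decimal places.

d_R = 234.00, d_F = 4.00, d_P = 52.00

I − A =
  [   1.00    -0.20    -0.10]
  [  -0.25     0.55    -0.10]
  [   0.00    -0.20     0.60]
d = (I − A) x:
  d_R = (+1.00)·280 + (-0.20)·160 + (-0.10)·140 = 234.00
  d_F = (-0.25)·280 + (+0.55)·160 + (-0.10)·140 = 4.00
  d_P = (+0.00)·280 + (-0.20)·160 + (+0.60)·140 = 52.00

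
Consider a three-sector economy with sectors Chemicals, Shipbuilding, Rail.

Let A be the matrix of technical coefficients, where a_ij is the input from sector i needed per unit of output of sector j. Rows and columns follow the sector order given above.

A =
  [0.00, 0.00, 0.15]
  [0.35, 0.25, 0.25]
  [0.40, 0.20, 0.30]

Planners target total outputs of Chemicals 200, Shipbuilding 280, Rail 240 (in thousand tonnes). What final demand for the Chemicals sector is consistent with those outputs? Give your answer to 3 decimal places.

d_1 = 164.000

I − A =
  [   1.00     0.00    -0.15]
  [  -0.35     0.75    -0.25]
  [  -0.40    -0.20     0.70]
d = (I − A) x:
  d_1 = (+1.00)·200 + (+0.00)·280 + (-0.15)·240 = 164.000
  d_2 = (-0.35)·200 + (+0.75)·280 + (-0.25)·240 = 80.000
  d_3 = (-0.40)·200 + (-0.20)·280 + (+0.70)·240 = 32.000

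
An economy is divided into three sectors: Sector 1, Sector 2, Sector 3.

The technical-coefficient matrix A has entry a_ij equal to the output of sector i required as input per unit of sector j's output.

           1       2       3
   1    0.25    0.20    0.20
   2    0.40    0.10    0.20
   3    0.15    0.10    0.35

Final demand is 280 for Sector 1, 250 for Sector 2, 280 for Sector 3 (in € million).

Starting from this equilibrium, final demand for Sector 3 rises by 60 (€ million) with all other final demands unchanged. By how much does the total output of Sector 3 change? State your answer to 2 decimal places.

I − A =
  [   0.75    -0.20    -0.20]
  [  -0.40     0.90    -0.20]
  [  -0.15    -0.10     0.65]
Cofactors of I−A, C_ij = (−1)^(i+j)·(minor ij) (rows/columns in the sector order above):
  C_11 = (0.90)(0.65) − (-0.20)(-0.10) = 0.5650
  C_12 = −[(-0.40)(0.65) − (-0.20)(-0.15)] = 0.2900
  C_13 = (-0.40)(-0.10) − (0.90)(-0.15) = 0.1750
  C_21 = −[(-0.20)(0.65) − (-0.20)(-0.10)] = 0.1500
  C_22 = (0.75)(0.65) − (-0.20)(-0.15) = 0.4575
  C_23 = −[(0.75)(-0.10) − (-0.20)(-0.15)] = 0.1050
  C_31 = (-0.20)(-0.20) − (-0.20)(0.90) = 0.2200
  C_32 = −[(0.75)(-0.20) − (-0.20)(-0.40)] = 0.2300
  C_33 = (0.75)(0.90) − (-0.20)(-0.40) = 0.5950
det(I−A) = Σ_j (I−A)_1j·C_1j = (0.75)(0.5650) + (-0.20)(0.2900) + (-0.20)(0.1750) = 0.33075
adj(I−A) = Cᵀ =
  [ 0.5650   0.1500   0.2200]
  [ 0.2900   0.4575   0.2300]
  [ 0.1750   0.1050   0.5950]
(I − A)⁻¹ = adj(I−A) / det(I−A) ≈
  [   1.7082     0.4535     0.6652]
  [   0.8768     1.3832     0.6954]
  [   0.5291     0.3175     1.7989]
Δx = (I − A)⁻¹ Δd with Δd having +60 in the Sector 3 component and 0 elsewhere.
So Δx_3 = L_33 · (+60), where L_33 = adj(I−A)_33 / det(I−A) = 0.5950 / 0.33075.
Δx_3 = 0.5950 × (+60) / 0.33075 = 35.70 / 0.33075 ≈ 107.94.

Δx_3 = 107.94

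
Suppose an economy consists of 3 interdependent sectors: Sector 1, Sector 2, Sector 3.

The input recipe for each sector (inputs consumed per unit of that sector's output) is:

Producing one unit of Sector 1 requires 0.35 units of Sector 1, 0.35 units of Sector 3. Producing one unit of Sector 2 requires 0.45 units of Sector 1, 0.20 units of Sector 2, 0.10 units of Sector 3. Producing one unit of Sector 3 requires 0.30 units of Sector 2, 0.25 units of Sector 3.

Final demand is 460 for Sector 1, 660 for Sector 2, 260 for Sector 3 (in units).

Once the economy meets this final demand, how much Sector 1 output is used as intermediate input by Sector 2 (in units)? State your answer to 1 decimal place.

I − A =
  [   0.65    -0.45     0.00]
  [   0.00     0.80    -0.30]
  [  -0.35    -0.10     0.75]
Cofactors of I−A, C_ij = (−1)^(i+j)·(minor ij) (rows/columns in the sector order above):
  C_11 = (0.80)(0.75) − (-0.30)(-0.10) = 0.5700
  C_12 = −[(0.00)(0.75) − (-0.30)(-0.35)] = 0.1050
  C_13 = (0.00)(-0.10) − (0.80)(-0.35) = 0.2800
  C_21 = −[(-0.45)(0.75) − (0.00)(-0.10)] = 0.3375
  C_22 = (0.65)(0.75) − (0.00)(-0.35) = 0.4875
  C_23 = −[(0.65)(-0.10) − (-0.45)(-0.35)] = 0.2225
  C_31 = (-0.45)(-0.30) − (0.00)(0.80) = 0.1350
  C_32 = −[(0.65)(-0.30) − (0.00)(0.00)] = 0.1950
  C_33 = (0.65)(0.80) − (-0.45)(0.00) = 0.5200
det(I−A) = Σ_j (I−A)_1j·C_1j = (0.65)(0.5700) + (-0.45)(0.1050) + (0.00)(0.2800) = 0.32325
adj(I−A) = Cᵀ =
  [ 0.5700   0.3375   0.1350]
  [ 0.1050   0.4875   0.1950]
  [ 0.2800   0.2225   0.5200]
(I − A)⁻¹ = adj(I−A) / det(I−A) ≈
  [   1.7633     1.0441     0.4176]
  [   0.3248     1.5081     0.6032]
  [   0.8662     0.6883     1.6087]
First solve x = (I − A)⁻¹ d = adj(I−A)·d / det(I−A); in particular x_2 = (0.1050·460 + 0.4875·660 + 0.1950·260) / 0.32325 = 420.75 / 0.32325 ≈ 1301.624.
Intermediate flow from 1 to 2: z_12 = a_12 · x_2 = 0.45 × 420.75 / 0.32325 = 189.3375 / 0.32325 ≈ 585.7.

z_12 = 585.7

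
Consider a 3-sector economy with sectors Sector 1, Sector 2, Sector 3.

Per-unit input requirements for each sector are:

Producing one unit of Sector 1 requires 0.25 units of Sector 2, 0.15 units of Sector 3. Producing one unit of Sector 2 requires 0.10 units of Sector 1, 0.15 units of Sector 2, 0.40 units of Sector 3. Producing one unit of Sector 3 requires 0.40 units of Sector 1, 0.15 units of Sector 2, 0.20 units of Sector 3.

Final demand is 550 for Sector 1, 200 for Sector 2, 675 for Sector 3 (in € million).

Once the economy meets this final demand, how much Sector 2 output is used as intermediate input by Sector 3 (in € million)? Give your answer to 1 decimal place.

I − A =
  [   1.00    -0.10    -0.40]
  [  -0.25     0.85    -0.15]
  [  -0.15    -0.40     0.80]
Cofactors of I−A, C_ij = (−1)^(i+j)·(minor ij) (rows/columns in the sector order above):
  C_11 = (0.85)(0.80) − (-0.15)(-0.40) = 0.6200
  C_12 = −[(-0.25)(0.80) − (-0.15)(-0.15)] = 0.2225
  C_13 = (-0.25)(-0.40) − (0.85)(-0.15) = 0.2275
  C_21 = −[(-0.10)(0.80) − (-0.40)(-0.40)] = 0.2400
  C_22 = (1.00)(0.80) − (-0.40)(-0.15) = 0.7400
  C_23 = −[(1.00)(-0.40) − (-0.10)(-0.15)] = 0.4150
  C_31 = (-0.10)(-0.15) − (-0.40)(0.85) = 0.3550
  C_32 = −[(1.00)(-0.15) − (-0.40)(-0.25)] = 0.2500
  C_33 = (1.00)(0.85) − (-0.10)(-0.25) = 0.8250
det(I−A) = Σ_j (I−A)_1j·C_1j = (1.00)(0.6200) + (-0.10)(0.2225) + (-0.40)(0.2275) = 0.50675
adj(I−A) = Cᵀ =
  [ 0.6200   0.2400   0.3550]
  [ 0.2225   0.7400   0.2500]
  [ 0.2275   0.4150   0.8250]
(I − A)⁻¹ = adj(I−A) / det(I−A) ≈
  [   1.2235     0.4736     0.7005]
  [   0.4391     1.4603     0.4933]
  [   0.4489     0.8189     1.6280]
First solve x = (I − A)⁻¹ d = adj(I−A)·d / det(I−A); in particular x_3 = (0.2275·550 + 0.4150·200 + 0.8250·675) / 0.50675 = 765.00 / 0.50675 ≈ 1509.620.
Intermediate flow from 2 to 3: z_23 = a_23 · x_3 = 0.15 × 765.00 / 0.50675 = 114.75 / 0.50675 ≈ 226.4.

z_23 = 226.4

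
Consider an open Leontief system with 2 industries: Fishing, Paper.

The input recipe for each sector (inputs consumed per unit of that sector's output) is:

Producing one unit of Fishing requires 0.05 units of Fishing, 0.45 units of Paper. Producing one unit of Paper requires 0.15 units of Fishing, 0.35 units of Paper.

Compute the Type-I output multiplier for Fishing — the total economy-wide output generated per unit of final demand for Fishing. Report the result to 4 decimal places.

m_F = 2.0000

I − A =
  [   0.95    -0.15]
  [  -0.45     0.65]
det(I−A) = (0.95)(0.65) − (-0.15)(-0.45) = 0.5500
adj(I−A) = [[0.65, 0.15], [0.45, 0.95]]
(I − A)⁻¹ = adj(I−A) / det(I−A) ≈
  [   1.18182     0.27273]
  [   0.81818     1.72727]
The output multiplier for sector j is the column-j sum of the Leontief inverse (I − A)⁻¹ = adj(I−A) / det(I−A).
Column F of adj(I−A): (0.65, 0.45); det(I−A) = 0.5500.
m_F = (0.65 + 0.45) / 0.5500 = 1.10 / 0.5500 = 2.0000.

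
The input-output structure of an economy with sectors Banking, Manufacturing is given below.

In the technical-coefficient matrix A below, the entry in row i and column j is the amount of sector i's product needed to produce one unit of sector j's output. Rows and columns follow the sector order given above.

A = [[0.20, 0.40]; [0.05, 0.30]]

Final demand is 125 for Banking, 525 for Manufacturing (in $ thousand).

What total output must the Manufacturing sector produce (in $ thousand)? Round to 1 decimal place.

I − A =
  [   0.80    -0.40]
  [  -0.05     0.70]
det(I−A) = (0.80)(0.70) − (-0.40)(-0.05) = 0.5400
adj(I−A) = [[0.70, 0.40], [0.05, 0.80]]
(I − A)⁻¹ = adj(I−A) / det(I−A) ≈
  [   1.2963     0.7407]
  [   0.0926     1.4815]
x = (I − A)⁻¹ d = adj(I−A)·d / det(I−A), with det(I−A) = 0.5400:
  x_B = (0.70·125 + 0.40·525) / 0.5400 = 297.50 / 0.5400 ≈ 550.9
  x_M = (0.05·125 + 0.80·525) / 0.5400 = 426.25 / 0.5400 ≈ 789.4

x_M = 789.4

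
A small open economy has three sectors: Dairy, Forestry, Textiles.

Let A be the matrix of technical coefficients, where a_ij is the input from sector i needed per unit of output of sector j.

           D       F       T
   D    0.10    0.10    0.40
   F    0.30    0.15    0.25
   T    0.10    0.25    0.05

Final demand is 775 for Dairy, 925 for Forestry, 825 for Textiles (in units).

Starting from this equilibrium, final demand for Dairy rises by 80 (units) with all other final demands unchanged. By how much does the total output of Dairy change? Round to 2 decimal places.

I − A =
  [   0.90    -0.10    -0.40]
  [  -0.30     0.85    -0.25]
  [  -0.10    -0.25     0.95]
Cofactors of I−A, C_ij = (−1)^(i+j)·(minor ij) (rows/columns in the sector order above):
  C_11 = (0.85)(0.95) − (-0.25)(-0.25) = 0.7450
  C_12 = −[(-0.30)(0.95) − (-0.25)(-0.10)] = 0.3100
  C_13 = (-0.30)(-0.25) − (0.85)(-0.10) = 0.1600
  C_21 = −[(-0.10)(0.95) − (-0.40)(-0.25)] = 0.1950
  C_22 = (0.90)(0.95) − (-0.40)(-0.10) = 0.8150
  C_23 = −[(0.90)(-0.25) − (-0.10)(-0.10)] = 0.2350
  C_31 = (-0.10)(-0.25) − (-0.40)(0.85) = 0.3650
  C_32 = −[(0.90)(-0.25) − (-0.40)(-0.30)] = 0.3450
  C_33 = (0.90)(0.85) − (-0.10)(-0.30) = 0.7350
det(I−A) = Σ_j (I−A)_1j·C_1j = (0.90)(0.7450) + (-0.10)(0.3100) + (-0.40)(0.1600) = 0.5755
adj(I−A) = Cᵀ =
  [ 0.7450   0.1950   0.3650]
  [ 0.3100   0.8150   0.3450]
  [ 0.1600   0.2350   0.7350]
(I − A)⁻¹ = adj(I−A) / det(I−A) ≈
  [   1.2945     0.3388     0.6342]
  [   0.5387     1.4162     0.5995]
  [   0.2780     0.4083     1.2772]
Δx = (I − A)⁻¹ Δd with Δd having +80 in the Dairy component and 0 elsewhere.
So Δx_D = L_DD · (+80), where L_DD = adj(I−A)_DD / det(I−A) = 0.7450 / 0.5755.
Δx_D = 0.7450 × (+80) / 0.5755 = 59.60 / 0.5755 ≈ 103.56.

Δx_D = 103.56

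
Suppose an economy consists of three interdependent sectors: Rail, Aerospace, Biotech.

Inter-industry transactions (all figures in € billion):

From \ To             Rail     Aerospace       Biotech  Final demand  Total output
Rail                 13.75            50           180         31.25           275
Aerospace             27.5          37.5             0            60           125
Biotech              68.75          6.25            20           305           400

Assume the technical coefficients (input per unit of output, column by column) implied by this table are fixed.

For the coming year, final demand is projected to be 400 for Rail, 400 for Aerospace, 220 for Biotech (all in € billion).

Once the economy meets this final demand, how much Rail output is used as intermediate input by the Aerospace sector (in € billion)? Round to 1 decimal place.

Technical coefficients a_ij = z_ij / X_j:
  a_11 = 13.75/275 = 0.05, a_21 = 27.5/275 = 0.10, a_31 = 68.75/275 = 0.25
  a_12 = 50/125 = 0.40, a_22 = 37.5/125 = 0.30, a_32 = 6.25/125 = 0.05
  a_13 = 180/400 = 0.45, a_23 = 0/400 = 0.00, a_33 = 20/400 = 0.05
I − A =
  [   0.95    -0.40    -0.45]
  [  -0.10     0.70     0.00]
  [  -0.25    -0.05     0.95]
Cofactors of I−A, C_ij = (−1)^(i+j)·(minor ij) (rows/columns in the sector order above):
  C_11 = (0.70)(0.95) − (0.00)(-0.05) = 0.6650
  C_12 = −[(-0.10)(0.95) − (0.00)(-0.25)] = 0.0950
  C_13 = (-0.10)(-0.05) − (0.70)(-0.25) = 0.1800
  C_21 = −[(-0.40)(0.95) − (-0.45)(-0.05)] = 0.4025
  C_22 = (0.95)(0.95) − (-0.45)(-0.25) = 0.7900
  C_23 = −[(0.95)(-0.05) − (-0.40)(-0.25)] = 0.1475
  C_31 = (-0.40)(0.00) − (-0.45)(0.70) = 0.3150
  C_32 = −[(0.95)(0.00) − (-0.45)(-0.10)] = 0.0450
  C_33 = (0.95)(0.70) − (-0.40)(-0.10) = 0.6250
det(I−A) = Σ_j (I−A)_1j·C_1j = (0.95)(0.6650) + (-0.40)(0.0950) + (-0.45)(0.1800) = 0.51275
adj(I−A) = Cᵀ =
  [ 0.6650   0.4025   0.3150]
  [ 0.0950   0.7900   0.0450]
  [ 0.1800   0.1475   0.6250]
(I − A)⁻¹ = adj(I−A) / det(I−A) ≈
  [   1.2969     0.7850     0.6143]
  [   0.1853     1.5407     0.0878]
  [   0.3510     0.2877     1.2189]
First solve x = (I − A)⁻¹ d = adj(I−A)·d / det(I−A); in particular x_2 = (0.0950·400 + 0.7900·400 + 0.0450·220) / 0.51275 = 363.90 / 0.51275 ≈ 709.703.
Intermediate flow from 1 to 2: z_12 = a_12 · x_2 = 0.40 × 363.90 / 0.51275 = 145.56 / 0.51275 ≈ 283.9.

z_12 = 283.9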